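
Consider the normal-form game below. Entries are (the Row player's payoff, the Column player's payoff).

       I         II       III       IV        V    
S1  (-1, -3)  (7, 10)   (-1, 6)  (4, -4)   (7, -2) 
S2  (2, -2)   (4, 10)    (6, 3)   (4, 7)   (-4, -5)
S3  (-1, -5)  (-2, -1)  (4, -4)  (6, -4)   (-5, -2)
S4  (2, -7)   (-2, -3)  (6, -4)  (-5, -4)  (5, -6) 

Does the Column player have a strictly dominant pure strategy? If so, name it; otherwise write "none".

II vs I: S1: 10>-3, S2: 10>-2, S3: -1>-5, S4: -3>-7.
II vs III: S1: 10>6, S2: 10>3, S3: -1>-4, S4: -3>-4.
II vs IV: S1: 10>-4, S2: 10>7, S3: -1>-4, S4: -3>-4.
II vs V: S1: 10>-2, S2: 10>-5, S3: -1>-2, S4: -3>-6.
II strictly beats every other strategy against every opponent action, so it is strictly dominant.

II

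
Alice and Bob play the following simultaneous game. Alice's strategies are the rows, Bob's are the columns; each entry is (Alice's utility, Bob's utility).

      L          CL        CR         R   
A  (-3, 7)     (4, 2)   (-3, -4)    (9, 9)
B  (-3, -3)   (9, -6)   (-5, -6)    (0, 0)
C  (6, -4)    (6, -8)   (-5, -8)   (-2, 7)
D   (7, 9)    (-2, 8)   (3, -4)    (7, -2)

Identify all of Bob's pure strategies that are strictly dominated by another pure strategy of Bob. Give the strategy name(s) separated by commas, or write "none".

CL, CR

L is not dominated — it holds its own against CL at A (7>2); CR at A (7>-4); R at D (9>-2).
CL: dominated, since L does at least as well everywhere (A: 7>2, B: -3>-6, C: -4>-8, D: 9>8).
CR is strictly dominated by L (A: 7>-4, B: -3>-6, C: -4>-8, D: 9>-4).
R: no other strategy beats it everywhere (L at A (9>7); CL at A (9>2); CR at A (9>-4)).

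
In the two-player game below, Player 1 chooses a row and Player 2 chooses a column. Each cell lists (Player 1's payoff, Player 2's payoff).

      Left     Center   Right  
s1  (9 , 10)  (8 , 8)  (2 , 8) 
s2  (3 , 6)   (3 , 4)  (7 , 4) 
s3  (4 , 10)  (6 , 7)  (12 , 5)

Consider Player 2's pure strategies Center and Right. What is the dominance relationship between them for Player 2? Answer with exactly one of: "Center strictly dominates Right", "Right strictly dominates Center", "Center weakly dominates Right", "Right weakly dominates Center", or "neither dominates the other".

Center weakly dominates Right

Center's payoffs vs Right's, by Player 1's action — s1: 8=8, s2: 4=4, s3: 7>5.
Center is at least as good everywhere and strictly better somewhere (tied only at s1, s2), so Center weakly but not strictly dominates Right.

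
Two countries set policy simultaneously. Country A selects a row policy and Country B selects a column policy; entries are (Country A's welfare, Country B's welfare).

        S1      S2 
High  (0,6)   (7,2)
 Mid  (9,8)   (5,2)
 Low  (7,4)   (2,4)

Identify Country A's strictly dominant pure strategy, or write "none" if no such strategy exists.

High fails to dominate Mid at S1 (0<9).
Mid fails to dominate High at S2 (5<7).
Low fails to dominate High at S2 (2<7).
No single strategy dominates all the others.

none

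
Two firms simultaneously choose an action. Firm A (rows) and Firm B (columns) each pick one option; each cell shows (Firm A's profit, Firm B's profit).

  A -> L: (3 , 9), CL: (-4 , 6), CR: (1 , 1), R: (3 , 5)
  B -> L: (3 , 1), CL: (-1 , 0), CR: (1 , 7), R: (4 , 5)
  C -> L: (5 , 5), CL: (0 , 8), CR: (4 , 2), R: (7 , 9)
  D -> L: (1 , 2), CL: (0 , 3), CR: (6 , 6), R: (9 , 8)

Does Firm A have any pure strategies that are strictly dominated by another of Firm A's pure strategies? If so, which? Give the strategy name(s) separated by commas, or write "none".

A, B

C strictly dominates A — L: 5>3, CL: 0>-4, CR: 4>1, R: 7>3.
C strictly dominates B — L: 5>3, CL: 0>-1, CR: 4>1, R: 7>4.
C: no other strategy beats it everywhere (A at L (5>3); B at L (5>3); D at L (5>1)).
Nothing dominates D: A at CL (0>-4); B at CL (0>-1); C at CL (0=0).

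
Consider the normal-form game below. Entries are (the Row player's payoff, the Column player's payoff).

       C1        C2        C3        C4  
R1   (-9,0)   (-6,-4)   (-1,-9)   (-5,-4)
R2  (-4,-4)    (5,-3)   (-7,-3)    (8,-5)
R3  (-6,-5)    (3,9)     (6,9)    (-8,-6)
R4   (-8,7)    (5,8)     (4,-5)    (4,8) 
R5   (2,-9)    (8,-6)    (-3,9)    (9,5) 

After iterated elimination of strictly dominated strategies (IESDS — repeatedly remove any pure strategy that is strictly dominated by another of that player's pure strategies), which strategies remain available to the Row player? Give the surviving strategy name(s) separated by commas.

The Row player's strategy R1 is strictly dominated by R4 (C1: -8>-9, C2: 5>-6, C3: 4>-1, C4: 4>-5) and is removed.
The Row player's strategy R2 is strictly dominated by R5 (C1: 2>-4, C2: 8>5, C3: -3>-7, C4: 9>8) and is removed.
Column C1 is eliminated: C2 beats it against every remaining row (R3: 9>-5, R4: 8>7, R5: -6>-9).
Among the remaining strategies, none is strictly dominated by another pure strategy of the same player, so the elimination stops.
Surviving strategies — the Row player: {R3, R4, R5}; the Column player: {C2, C3, C4}.

R3, R4, R5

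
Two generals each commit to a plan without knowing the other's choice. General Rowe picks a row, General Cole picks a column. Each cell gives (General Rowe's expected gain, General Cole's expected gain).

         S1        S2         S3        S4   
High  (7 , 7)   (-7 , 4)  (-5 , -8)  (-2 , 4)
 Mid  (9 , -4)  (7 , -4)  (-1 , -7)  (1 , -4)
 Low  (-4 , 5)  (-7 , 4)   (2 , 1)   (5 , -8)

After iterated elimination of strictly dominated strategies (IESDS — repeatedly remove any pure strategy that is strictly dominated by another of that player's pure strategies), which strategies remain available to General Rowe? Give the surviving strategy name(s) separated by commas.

For General Rowe, Mid strictly dominates High on the remaining columns (S1: 9>7, S2: 7>-7, S3: -1>-5, S4: 1>-2); eliminate High.
Column S3 is eliminated: S1 beats it against every remaining row (Mid: -4>-7, Low: 5>1).
Among the remaining strategies, none is strictly dominated by another pure strategy of the same player, so the elimination stops.
Surviving strategies — General Rowe: {Mid, Low}; General Cole: {S1, S2, S4}.

Mid, Low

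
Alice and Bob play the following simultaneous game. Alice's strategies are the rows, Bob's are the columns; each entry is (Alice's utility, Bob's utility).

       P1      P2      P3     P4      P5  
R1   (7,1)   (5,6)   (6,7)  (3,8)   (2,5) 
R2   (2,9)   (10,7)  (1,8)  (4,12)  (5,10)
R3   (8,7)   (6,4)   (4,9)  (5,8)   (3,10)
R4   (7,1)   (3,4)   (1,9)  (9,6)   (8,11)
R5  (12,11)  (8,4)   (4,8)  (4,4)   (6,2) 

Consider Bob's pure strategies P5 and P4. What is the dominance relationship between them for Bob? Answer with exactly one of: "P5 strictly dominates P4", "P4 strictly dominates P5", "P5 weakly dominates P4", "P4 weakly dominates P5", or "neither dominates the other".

P5's payoffs vs P4's, by Alice's action — R1: 5<8, R2: 10<12, R3: 10>8, R4: 11>6, R5: 2<4.
P5 does better at R3, R4 but worse at R1, R2, R5; neither strategy dominates the other.

neither dominates the other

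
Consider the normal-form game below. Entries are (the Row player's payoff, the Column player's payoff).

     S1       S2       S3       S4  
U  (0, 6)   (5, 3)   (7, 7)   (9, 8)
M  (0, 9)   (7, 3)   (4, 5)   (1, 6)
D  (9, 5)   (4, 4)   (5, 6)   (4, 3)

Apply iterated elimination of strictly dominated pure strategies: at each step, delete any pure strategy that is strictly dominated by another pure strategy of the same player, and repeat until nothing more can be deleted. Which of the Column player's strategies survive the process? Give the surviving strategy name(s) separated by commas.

S4

For the Column player, S1 strictly dominates S2 on the remaining rows (U: 6>3, M: 9>3, D: 5>4); eliminate S2.
The Row player's strategy M is strictly dominated by D (S1: 9>0, S3: 5>4, S4: 4>1) and is removed.
The Column player's strategy S1 is strictly dominated by S3 (U: 7>6, D: 6>5) and is removed.
For the Row player, U strictly dominates D on the remaining columns (S3: 7>5, S4: 9>4); eliminate D.
The Column player's strategy S3 is strictly dominated by S4 (U: 8>7) and is removed.
Among the remaining strategies, none is strictly dominated by another pure strategy of the same player, so the elimination stops.
Surviving strategies — the Row player: {U}; the Column player: {S4}.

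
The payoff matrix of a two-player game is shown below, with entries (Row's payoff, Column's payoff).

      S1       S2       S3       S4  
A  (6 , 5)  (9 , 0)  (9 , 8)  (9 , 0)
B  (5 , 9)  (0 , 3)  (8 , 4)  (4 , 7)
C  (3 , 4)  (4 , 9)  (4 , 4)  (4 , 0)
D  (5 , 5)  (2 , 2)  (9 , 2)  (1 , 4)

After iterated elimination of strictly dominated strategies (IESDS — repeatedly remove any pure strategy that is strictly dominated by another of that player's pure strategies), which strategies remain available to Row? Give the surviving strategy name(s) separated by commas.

Row's strategy B is strictly dominated by A (S1: 6>5, S2: 9>0, S3: 9>8, S4: 9>4) and is removed.
Row C is eliminated: A beats it against every remaining column (S1: 6>3, S2: 9>4, S3: 9>4, S4: 9>4).
Column's strategy S2 is strictly dominated by S1 (A: 5>0, D: 5>2) and is removed.
Column S4 is eliminated: S1 beats it against every remaining row (A: 5>0, D: 5>4).
Among the remaining strategies, none is strictly dominated by another pure strategy of the same player, so the elimination stops.
Surviving strategies — Row: {A, D}; Column: {S1, S3}.

A, D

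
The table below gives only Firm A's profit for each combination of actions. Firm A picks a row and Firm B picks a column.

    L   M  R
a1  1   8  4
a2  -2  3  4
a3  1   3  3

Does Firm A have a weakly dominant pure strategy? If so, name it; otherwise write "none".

a1

a1 vs a2: L: 1>-2, M: 8>3, R: 4=4.
a1 vs a3: L: 1=1, M: 8>3, R: 4>3.
a1 is at least as good as every other strategy against every opponent action, so it is weakly dominant.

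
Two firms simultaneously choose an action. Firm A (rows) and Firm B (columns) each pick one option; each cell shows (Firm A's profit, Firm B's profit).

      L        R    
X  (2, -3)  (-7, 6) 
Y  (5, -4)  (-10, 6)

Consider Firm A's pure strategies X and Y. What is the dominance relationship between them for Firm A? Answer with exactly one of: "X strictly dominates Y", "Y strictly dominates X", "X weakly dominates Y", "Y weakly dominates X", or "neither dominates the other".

neither dominates the other

X's payoffs vs Y's, by Firm B's action — L: 2<5, R: -7>-10.
X does better at R but worse at L; neither strategy dominates the other.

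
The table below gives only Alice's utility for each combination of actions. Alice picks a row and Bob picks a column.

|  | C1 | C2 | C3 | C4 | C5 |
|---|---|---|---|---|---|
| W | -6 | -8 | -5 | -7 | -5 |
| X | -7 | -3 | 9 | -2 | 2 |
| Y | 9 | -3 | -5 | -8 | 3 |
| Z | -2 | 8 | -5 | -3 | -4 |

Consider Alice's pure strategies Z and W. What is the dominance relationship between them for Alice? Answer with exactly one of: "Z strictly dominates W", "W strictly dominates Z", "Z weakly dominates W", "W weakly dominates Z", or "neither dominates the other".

Z weakly dominates W

Compare Z to W across every action of Bob: C1: -2>-6, C2: 8>-8, C3: -5=-5, C4: -3>-7, C5: -4>-5.
Z is at least as good everywhere and strictly better somewhere (tied only at C3), so Z weakly but not strictly dominates W.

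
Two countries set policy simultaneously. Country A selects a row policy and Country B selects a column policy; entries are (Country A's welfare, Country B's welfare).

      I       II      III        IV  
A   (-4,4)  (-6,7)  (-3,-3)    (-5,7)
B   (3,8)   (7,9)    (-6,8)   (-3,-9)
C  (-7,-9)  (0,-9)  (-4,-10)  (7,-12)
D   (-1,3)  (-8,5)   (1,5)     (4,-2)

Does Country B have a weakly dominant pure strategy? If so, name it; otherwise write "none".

II

II vs I: A: 7>4, B: 9>8, C: -9=-9, D: 5>3.
II vs III: A: 7>-3, B: 9>8, C: -9>-10, D: 5=5.
II vs IV: A: 7=7, B: 9>-9, C: -9>-12, D: 5>-2.
II is at least as good as every other strategy against every opponent action, so it is weakly dominant.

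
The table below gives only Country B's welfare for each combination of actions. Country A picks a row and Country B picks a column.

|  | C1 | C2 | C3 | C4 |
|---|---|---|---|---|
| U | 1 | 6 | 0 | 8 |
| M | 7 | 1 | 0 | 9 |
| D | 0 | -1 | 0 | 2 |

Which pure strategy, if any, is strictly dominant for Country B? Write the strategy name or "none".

C4 vs C1: U: 8>1, M: 9>7, D: 2>0.
C4 vs C2: U: 8>6, M: 9>1, D: 2>-1.
C4 vs C3: U: 8>0, M: 9>0, D: 2>0.
C4 strictly beats every other strategy against every opponent action, so it is strictly dominant.

C4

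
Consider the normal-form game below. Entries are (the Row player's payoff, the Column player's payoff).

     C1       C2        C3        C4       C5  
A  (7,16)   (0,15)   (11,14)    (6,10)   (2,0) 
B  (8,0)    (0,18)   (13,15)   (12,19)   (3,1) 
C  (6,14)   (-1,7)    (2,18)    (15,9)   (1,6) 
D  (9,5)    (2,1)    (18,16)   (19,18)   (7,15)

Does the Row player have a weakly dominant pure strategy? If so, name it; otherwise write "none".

D

D vs A: C1: 9>7, C2: 2>0, C3: 18>11, C4: 19>6, C5: 7>2.
D vs B: C1: 9>8, C2: 2>0, C3: 18>13, C4: 19>12, C5: 7>3.
D vs C: C1: 9>6, C2: 2>-1, C3: 18>2, C4: 19>15, C5: 7>1.
D is at least as good as every other strategy against every opponent action, so it is weakly dominant.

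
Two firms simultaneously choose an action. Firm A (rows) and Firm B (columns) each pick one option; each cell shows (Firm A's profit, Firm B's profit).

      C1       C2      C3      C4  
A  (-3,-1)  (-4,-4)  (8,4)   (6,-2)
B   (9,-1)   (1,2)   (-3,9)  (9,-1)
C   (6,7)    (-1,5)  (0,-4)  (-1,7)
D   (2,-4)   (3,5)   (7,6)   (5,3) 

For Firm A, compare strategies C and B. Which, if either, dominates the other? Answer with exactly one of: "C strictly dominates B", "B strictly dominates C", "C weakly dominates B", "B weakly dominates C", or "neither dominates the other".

C's payoffs vs B's, by Firm B's action — C1: 6<9, C2: -1<1, C3: 0>-3, C4: -1<9.
C does better at C3 but worse at C1, C2, C4; neither strategy dominates the other.

neither dominates the other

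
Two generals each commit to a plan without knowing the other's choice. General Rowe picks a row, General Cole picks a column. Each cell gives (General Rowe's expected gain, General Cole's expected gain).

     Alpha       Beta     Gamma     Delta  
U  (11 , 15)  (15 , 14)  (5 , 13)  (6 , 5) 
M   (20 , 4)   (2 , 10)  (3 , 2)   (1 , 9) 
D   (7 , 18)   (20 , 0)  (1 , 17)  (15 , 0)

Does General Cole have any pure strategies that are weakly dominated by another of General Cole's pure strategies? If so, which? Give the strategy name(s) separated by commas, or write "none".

Alpha is not dominated — it holds its own against Beta at U (15>14); Gamma at U (15>13); Delta at U (15>5).
Beta: no other strategy beats it everywhere (Alpha at M (10>4); Gamma at U (14>13); Delta at U (14>5)).
Alpha weakly dominates Gamma — U: 15>13, M: 4>2, D: 18>17.
Delta is weakly dominated by Beta (U: 14>5, M: 10>9, D: 0=0).

Gamma, Delta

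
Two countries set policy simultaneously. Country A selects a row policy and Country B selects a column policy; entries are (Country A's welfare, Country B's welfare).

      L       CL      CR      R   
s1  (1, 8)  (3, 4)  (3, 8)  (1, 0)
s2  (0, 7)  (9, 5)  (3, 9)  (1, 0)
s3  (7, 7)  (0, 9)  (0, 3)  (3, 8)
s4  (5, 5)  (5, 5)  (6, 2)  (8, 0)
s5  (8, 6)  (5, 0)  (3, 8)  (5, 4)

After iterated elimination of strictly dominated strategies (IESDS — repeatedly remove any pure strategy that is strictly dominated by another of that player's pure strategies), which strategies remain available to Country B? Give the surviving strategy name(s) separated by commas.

Row s1 is eliminated: s4 beats it against every remaining column (L: 5>1, CL: 5>3, CR: 6>3, R: 8>1).
Row s3 is eliminated: s5 beats it against every remaining column (L: 8>7, CL: 5>0, CR: 3>0, R: 5>3).
Country B's strategy R is strictly dominated by L (s2: 7>0, s4: 5>0, s5: 6>4) and is removed.
Among the remaining strategies, none is strictly dominated by another pure strategy of the same player, so the elimination stops.
Surviving strategies — Country A: {s2, s4, s5}; Country B: {L, CL, CR}.

L, CL, CR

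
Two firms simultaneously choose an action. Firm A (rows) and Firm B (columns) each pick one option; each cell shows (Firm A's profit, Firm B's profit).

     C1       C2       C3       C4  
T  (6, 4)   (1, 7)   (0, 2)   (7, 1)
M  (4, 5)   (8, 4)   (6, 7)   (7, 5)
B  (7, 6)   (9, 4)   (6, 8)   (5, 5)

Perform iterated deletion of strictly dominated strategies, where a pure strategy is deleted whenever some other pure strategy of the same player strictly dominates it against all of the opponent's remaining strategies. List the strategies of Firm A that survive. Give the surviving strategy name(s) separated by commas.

M, B

Firm B's strategy C4 is strictly dominated by C3 (T: 2>1, M: 7>5, B: 8>5) and is removed.
For Firm A, B strictly dominates T on the remaining columns (C1: 7>6, C2: 9>1, C3: 6>0); eliminate T.
Firm B's strategy C1 is strictly dominated by C3 (M: 7>5, B: 8>6) and is removed.
For Firm B, C3 strictly dominates C2 on the remaining rows (M: 7>4, B: 8>4); eliminate C2.
Among the remaining strategies, none is strictly dominated by another pure strategy of the same player, so the elimination stops.
Surviving strategies — Firm A: {M, B}; Firm B: {C3}.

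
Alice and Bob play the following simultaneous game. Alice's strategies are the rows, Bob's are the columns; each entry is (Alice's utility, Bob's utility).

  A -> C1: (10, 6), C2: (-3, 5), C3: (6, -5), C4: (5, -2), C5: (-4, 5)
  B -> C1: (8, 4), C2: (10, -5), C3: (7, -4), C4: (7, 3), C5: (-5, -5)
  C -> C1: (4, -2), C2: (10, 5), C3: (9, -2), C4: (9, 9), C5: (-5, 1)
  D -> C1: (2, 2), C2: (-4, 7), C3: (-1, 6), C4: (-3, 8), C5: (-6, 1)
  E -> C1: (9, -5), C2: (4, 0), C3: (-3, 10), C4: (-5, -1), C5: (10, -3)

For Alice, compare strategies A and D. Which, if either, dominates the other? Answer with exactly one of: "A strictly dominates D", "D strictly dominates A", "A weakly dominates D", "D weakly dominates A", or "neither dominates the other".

A strictly dominates D

Compare A to D across every action of Bob: C1: 10>2, C2: -3>-4, C3: 6>-1, C4: 5>-3, C5: -4>-6.
A gives a strictly higher payoff against every action of Bob, so A strictly dominates D.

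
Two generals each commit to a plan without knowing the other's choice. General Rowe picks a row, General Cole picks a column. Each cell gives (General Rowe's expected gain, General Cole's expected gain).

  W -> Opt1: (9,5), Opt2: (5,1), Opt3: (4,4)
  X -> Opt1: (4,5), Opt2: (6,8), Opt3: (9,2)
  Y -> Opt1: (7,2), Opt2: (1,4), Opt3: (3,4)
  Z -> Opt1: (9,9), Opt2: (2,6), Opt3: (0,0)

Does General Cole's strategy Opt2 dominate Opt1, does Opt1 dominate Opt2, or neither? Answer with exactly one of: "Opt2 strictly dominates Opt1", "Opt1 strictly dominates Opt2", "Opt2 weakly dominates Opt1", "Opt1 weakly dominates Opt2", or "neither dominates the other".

neither dominates the other

Compare Opt2 to Opt1 across each opponent action: W: 1<5, X: 8>5, Y: 4>2, Z: 6<9.
Opt2 does better at X, Y but worse at W, Z; neither strategy dominates the other.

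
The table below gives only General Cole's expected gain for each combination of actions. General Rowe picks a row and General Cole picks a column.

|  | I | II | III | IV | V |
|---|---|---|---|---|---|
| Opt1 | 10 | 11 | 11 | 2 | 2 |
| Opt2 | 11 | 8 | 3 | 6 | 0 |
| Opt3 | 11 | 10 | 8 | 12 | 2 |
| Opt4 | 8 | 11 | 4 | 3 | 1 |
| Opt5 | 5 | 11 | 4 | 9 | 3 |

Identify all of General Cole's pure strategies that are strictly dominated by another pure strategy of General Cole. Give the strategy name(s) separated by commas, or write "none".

V

I is not dominated — it holds its own against II at Opt2 (11>8); III at Opt2 (11>3); IV at Opt1 (10>2); V at Opt1 (10>2).
II is not dominated — it holds its own against I at Opt1 (11>10); III at Opt1 (11=11); IV at Opt1 (11>2); V at Opt1 (11>2).
III is not dominated — it holds its own against I at Opt1 (11>10); II at Opt1 (11=11); IV at Opt1 (11>2); V at Opt1 (11>2).
IV: no other strategy beats it everywhere (I at Opt3 (12>11); II at Opt3 (12>10); III at Opt2 (6>3); V at Opt1 (2=2)).
V is strictly dominated by I (Opt1: 10>2, Opt2: 11>0, Opt3: 11>2, Opt4: 8>1, Opt5: 5>3).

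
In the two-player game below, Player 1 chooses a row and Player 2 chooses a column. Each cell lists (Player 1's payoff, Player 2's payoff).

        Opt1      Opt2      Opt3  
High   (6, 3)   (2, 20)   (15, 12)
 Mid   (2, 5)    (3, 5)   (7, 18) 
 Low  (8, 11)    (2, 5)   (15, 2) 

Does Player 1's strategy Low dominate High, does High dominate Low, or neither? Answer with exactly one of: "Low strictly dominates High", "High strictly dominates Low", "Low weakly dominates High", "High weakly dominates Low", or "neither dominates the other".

Compare Low to High across every action of Player 2: Opt1: 8>6, Opt2: 2=2, Opt3: 15=15.
Low is at least as good everywhere and strictly better somewhere (tied only at Opt2, Opt3), so Low weakly but not strictly dominates High.

Low weakly dominates High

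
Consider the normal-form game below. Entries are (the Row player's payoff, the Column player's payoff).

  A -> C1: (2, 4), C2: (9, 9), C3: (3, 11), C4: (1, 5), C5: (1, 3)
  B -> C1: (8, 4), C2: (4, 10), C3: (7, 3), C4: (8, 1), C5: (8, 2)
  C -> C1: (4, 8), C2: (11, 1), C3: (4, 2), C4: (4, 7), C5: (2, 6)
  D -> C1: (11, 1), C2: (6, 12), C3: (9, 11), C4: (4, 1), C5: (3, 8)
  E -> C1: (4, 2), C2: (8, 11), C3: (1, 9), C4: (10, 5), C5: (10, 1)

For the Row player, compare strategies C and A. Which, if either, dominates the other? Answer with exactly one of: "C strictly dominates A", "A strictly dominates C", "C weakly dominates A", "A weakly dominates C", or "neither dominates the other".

Compare C to A across each choice by the Column player: C1: 4>2, C2: 11>9, C3: 4>3, C4: 4>1, C5: 2>1.
C gives a strictly higher payoff against each choice by the Column player, so C strictly dominates A.

C strictly dominates A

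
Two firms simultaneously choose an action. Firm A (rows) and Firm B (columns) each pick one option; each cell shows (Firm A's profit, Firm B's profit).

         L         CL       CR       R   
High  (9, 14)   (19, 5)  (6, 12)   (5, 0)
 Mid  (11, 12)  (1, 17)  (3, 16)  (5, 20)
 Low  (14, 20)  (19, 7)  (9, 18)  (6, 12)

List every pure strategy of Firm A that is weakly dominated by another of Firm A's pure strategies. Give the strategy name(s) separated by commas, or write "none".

High, Mid

Low weakly dominates High — L: 14>9, CL: 19=19, CR: 9>6, R: 6>5.
Low weakly dominates Mid — L: 14>11, CL: 19>1, CR: 9>3, R: 6>5.
Low is not dominated — it holds its own against High at L (14>9); Mid at L (14>11).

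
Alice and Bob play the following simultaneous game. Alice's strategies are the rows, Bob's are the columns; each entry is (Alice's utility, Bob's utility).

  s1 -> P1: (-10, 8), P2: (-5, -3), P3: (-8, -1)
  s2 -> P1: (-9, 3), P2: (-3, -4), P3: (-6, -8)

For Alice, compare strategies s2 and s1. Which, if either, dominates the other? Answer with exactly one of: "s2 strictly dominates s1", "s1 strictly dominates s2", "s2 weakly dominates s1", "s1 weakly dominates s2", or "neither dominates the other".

Compare s2 to s1 across each choice by Bob: P1: -9>-10, P2: -3>-5, P3: -6>-8.
s2 gives a strictly higher payoff against each choice by Bob, so s2 strictly dominates s1.

s2 strictly dominates s1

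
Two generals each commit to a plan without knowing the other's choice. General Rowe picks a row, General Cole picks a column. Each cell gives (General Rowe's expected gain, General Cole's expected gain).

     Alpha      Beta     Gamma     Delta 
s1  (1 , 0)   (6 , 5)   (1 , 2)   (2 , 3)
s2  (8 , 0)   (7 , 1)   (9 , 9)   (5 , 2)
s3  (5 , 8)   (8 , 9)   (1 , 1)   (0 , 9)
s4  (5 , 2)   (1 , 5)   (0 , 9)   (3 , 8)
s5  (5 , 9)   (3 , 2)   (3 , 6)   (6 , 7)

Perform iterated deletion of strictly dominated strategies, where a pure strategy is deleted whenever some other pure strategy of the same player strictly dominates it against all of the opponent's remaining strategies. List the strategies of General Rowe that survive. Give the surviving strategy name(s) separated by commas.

s2, s3, s5

For General Rowe, s2 strictly dominates s1 on the remaining columns (Alpha: 8>1, Beta: 7>6, Gamma: 9>1, Delta: 5>2); eliminate s1.
For General Rowe, s2 strictly dominates s4 on the remaining columns (Alpha: 8>5, Beta: 7>1, Gamma: 9>0, Delta: 5>3); eliminate s4.
Among the remaining strategies, none is strictly dominated by another pure strategy of the same player, so the elimination stops.
Surviving strategies — General Rowe: {s2, s3, s5}; General Cole: {Alpha, Beta, Gamma, Delta}.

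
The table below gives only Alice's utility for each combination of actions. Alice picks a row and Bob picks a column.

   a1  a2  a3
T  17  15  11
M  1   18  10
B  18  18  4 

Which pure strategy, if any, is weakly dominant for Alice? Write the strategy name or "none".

none

T fails to dominate M at a2 (15<18).
M fails to dominate T at a1 (1<17).
B fails to dominate T at a3 (4<11).
No single strategy dominates all the others.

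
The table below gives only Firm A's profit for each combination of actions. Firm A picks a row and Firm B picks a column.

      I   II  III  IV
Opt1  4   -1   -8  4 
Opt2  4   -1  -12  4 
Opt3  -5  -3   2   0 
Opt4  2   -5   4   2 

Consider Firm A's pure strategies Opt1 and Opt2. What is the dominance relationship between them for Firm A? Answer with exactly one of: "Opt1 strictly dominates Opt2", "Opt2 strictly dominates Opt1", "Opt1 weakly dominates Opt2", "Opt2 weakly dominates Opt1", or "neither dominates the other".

Opt1's payoffs vs Opt2's, by Firm B's action — I: 4=4, II: -1=-1, III: -8>-12, IV: 4=4.
Opt1 is at least as good everywhere and strictly better somewhere (tied only at I, II, IV), so Opt1 weakly but not strictly dominates Opt2.

Opt1 weakly dominates Opt2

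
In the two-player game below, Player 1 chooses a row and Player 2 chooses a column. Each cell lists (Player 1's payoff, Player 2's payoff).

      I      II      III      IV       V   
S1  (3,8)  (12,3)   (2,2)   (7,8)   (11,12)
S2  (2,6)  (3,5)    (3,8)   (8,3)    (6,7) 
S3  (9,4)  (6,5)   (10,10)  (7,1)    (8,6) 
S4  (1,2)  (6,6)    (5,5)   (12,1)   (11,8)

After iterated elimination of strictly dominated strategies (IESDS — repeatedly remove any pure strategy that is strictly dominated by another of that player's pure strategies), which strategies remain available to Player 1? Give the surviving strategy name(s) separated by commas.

S1, S3, S4

Column I is eliminated: V beats it against every remaining row (S1: 12>8, S2: 7>6, S3: 6>4, S4: 8>2).
Row S2 is eliminated: S4 beats it against every remaining column (II: 6>3, III: 5>3, IV: 12>8, V: 11>6).
For Player 2, V strictly dominates II on the remaining rows (S1: 12>3, S3: 6>5, S4: 8>6); eliminate II.
For Player 2, V strictly dominates IV on the remaining rows (S1: 12>8, S3: 6>1, S4: 8>1); eliminate IV.
Among the remaining strategies, none is strictly dominated by another pure strategy of the same player, so the elimination stops.
Surviving strategies — Player 1: {S1, S3, S4}; Player 2: {III, V}.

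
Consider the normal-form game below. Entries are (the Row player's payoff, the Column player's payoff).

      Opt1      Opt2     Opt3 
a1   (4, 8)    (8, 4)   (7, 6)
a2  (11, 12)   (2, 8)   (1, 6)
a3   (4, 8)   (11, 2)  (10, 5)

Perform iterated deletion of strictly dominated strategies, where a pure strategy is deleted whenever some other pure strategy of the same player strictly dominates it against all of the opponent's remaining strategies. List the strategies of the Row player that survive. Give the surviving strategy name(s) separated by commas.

a2

For the Column player, Opt1 strictly dominates Opt2 on the remaining rows (a1: 8>4, a2: 12>8, a3: 8>2); eliminate Opt2.
For the Column player, Opt1 strictly dominates Opt3 on the remaining rows (a1: 8>6, a2: 12>6, a3: 8>5); eliminate Opt3.
For the Row player, a2 strictly dominates a1 on the remaining columns (Opt1: 11>4); eliminate a1.
For the Row player, a2 strictly dominates a3 on the remaining columns (Opt1: 11>4); eliminate a3.
Among the remaining strategies, none is strictly dominated by another pure strategy of the same player, so the elimination stops.
Surviving strategies — the Row player: {a2}; the Column player: {Opt1}.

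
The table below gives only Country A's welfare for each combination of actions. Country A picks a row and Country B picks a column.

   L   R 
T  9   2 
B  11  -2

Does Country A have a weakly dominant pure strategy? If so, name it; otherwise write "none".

T fails to dominate B at L (9<11).
B fails to dominate T at R (-2<2).
No single strategy dominates all the others.

none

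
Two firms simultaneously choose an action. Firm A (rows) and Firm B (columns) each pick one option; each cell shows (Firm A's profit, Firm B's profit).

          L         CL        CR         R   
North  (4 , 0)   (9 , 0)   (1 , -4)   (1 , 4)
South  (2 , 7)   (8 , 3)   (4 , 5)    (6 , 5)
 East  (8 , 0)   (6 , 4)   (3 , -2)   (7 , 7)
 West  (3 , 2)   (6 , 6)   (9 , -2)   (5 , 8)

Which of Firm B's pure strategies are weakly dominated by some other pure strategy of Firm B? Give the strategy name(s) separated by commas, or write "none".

L is not dominated — it holds its own against CL at South (7>3); CR at North (0>-4); R at South (7>5).
CL is weakly dominated by R (North: 4>0, South: 5>3, East: 7>4, West: 8>6).
CR: dominated, since L does at least as well everywhere (North: 0>-4, South: 7>5, East: 0>-2, West: 2>-2).
R: no other strategy beats it everywhere (L at North (4>0); CL at North (4>0); CR at North (4>-4)).

CL, CR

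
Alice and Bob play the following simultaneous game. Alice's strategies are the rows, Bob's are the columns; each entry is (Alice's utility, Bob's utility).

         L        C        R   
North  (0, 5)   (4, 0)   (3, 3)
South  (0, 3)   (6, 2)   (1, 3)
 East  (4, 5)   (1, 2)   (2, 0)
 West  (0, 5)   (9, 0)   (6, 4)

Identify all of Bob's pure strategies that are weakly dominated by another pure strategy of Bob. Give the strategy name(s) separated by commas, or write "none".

L: no other strategy beats it everywhere (C at North (5>0); R at North (5>3)).
C is weakly dominated by L (North: 5>0, South: 3>2, East: 5>2, West: 5>0).
R is weakly dominated by L (North: 5>3, South: 3=3, East: 5>0, West: 5>4).

C, R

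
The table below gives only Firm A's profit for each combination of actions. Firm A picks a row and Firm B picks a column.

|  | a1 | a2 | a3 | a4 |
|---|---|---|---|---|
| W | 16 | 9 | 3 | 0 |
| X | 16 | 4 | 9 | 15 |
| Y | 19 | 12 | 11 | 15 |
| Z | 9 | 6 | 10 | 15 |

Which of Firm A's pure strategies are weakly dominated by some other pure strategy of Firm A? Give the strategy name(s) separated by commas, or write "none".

Y weakly dominates W — a1: 19>16, a2: 12>9, a3: 11>3, a4: 15>0.
X: dominated, since Y does at least as well everywhere (a1: 19>16, a2: 12>4, a3: 11>9, a4: 15=15).
Nothing dominates Y: W at a1 (19>16); X at a1 (19>16); Z at a1 (19>9).
Y weakly dominates Z — a1: 19>9, a2: 12>6, a3: 11>10, a4: 15=15.

W, X, Z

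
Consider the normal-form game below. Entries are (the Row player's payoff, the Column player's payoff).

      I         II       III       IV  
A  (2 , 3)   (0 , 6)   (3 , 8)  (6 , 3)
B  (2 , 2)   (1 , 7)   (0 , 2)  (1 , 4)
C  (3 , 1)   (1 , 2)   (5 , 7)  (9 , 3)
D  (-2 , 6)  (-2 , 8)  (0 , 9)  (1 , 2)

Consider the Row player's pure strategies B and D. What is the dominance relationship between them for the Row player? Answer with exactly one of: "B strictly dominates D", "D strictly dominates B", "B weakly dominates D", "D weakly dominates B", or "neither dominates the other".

Compare B to D across each opponent action: I: 2>-2, II: 1>-2, III: 0=0, IV: 1=1.
B is at least as good everywhere and strictly better somewhere (tied only at III, IV), so B weakly but not strictly dominates D.

B weakly dominates D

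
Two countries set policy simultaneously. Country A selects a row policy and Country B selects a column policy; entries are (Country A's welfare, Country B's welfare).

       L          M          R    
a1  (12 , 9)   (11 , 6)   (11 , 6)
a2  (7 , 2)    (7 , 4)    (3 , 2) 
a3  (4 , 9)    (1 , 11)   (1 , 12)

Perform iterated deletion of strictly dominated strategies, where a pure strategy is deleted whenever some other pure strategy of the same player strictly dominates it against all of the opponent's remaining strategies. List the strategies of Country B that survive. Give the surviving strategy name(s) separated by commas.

L

For Country A, a1 strictly dominates a2 on the remaining columns (L: 12>7, M: 11>7, R: 11>3); eliminate a2.
Country A's strategy a3 is strictly dominated by a1 (L: 12>4, M: 11>1, R: 11>1) and is removed.
Column M is eliminated: L beats it against every remaining row (a1: 9>6).
Column R is eliminated: L beats it against every remaining row (a1: 9>6).
Among the remaining strategies, none is strictly dominated by another pure strategy of the same player, so the elimination stops.
Surviving strategies — Country A: {a1}; Country B: {L}.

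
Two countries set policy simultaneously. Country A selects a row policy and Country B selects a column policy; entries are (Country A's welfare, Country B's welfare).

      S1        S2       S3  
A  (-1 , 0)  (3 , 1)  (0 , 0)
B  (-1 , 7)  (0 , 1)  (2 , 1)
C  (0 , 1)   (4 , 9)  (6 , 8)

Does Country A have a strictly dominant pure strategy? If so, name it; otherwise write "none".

C vs A: S1: 0>-1, S2: 4>3, S3: 6>0.
C vs B: S1: 0>-1, S2: 4>0, S3: 6>2.
C strictly beats every other strategy against every opponent action, so it is strictly dominant.

C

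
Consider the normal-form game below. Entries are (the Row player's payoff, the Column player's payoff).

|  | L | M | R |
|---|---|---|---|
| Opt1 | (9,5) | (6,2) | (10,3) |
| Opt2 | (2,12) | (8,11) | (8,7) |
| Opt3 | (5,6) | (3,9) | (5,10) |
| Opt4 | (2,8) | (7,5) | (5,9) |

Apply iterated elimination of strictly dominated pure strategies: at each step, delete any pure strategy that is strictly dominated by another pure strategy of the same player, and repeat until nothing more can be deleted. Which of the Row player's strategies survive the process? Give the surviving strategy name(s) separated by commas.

Row Opt3 is eliminated: Opt1 beats it against every remaining column (L: 9>5, M: 6>3, R: 10>5).
Column M is eliminated: L beats it against every remaining row (Opt1: 5>2, Opt2: 12>11, Opt4: 8>5).
Row Opt2 is eliminated: Opt1 beats it against every remaining column (L: 9>2, R: 10>8).
For the Row player, Opt1 strictly dominates Opt4 on the remaining columns (L: 9>2, R: 10>5); eliminate Opt4.
Column R is eliminated: L beats it against every remaining row (Opt1: 5>3).
Among the remaining strategies, none is strictly dominated by another pure strategy of the same player, so the elimination stops.
Surviving strategies — the Row player: {Opt1}; the Column player: {L}.

Opt1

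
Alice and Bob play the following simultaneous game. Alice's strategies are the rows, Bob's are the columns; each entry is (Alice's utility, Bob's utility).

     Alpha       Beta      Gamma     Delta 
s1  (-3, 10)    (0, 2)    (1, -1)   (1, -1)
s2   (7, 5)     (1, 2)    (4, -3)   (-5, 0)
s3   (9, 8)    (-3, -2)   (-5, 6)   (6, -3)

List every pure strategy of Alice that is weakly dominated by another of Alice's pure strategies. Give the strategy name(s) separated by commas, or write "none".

none

s1 is not dominated — it holds its own against s2 at Delta (1>-5); s3 at Beta (0>-3).
Nothing dominates s2: s1 at Alpha (7>-3); s3 at Beta (1>-3).
s3 is not dominated — it holds its own against s1 at Alpha (9>-3); s2 at Alpha (9>7).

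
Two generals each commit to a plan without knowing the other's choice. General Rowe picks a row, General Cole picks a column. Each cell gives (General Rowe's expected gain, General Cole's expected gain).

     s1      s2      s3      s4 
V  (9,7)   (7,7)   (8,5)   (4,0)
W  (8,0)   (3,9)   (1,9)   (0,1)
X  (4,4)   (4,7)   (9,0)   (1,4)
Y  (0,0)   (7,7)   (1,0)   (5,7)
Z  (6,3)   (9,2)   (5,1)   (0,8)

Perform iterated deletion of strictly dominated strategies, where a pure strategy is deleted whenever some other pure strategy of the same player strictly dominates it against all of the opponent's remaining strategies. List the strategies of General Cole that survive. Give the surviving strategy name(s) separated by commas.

Row W is eliminated: V beats it against every remaining column (s1: 9>8, s2: 7>3, s3: 8>1, s4: 4>0).
Column s3 is eliminated: s2 beats it against every remaining row (V: 7>5, X: 7>0, Y: 7>0, Z: 2>1).
For General Rowe, V strictly dominates X on the remaining columns (s1: 9>4, s2: 7>4, s4: 4>1); eliminate X.
Among the remaining strategies, none is strictly dominated by another pure strategy of the same player, so the elimination stops.
Surviving strategies — General Rowe: {V, Y, Z}; General Cole: {s1, s2, s4}.

s1, s2, s4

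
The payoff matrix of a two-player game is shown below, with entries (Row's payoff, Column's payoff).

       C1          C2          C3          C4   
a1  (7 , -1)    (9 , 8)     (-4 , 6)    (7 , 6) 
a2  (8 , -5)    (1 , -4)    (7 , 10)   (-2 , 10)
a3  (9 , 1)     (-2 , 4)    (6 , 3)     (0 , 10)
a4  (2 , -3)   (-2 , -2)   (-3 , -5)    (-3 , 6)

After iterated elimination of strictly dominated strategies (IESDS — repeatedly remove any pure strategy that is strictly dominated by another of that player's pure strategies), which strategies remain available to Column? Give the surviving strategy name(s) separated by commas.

For Row, a2 strictly dominates a4 on the remaining columns (C1: 8>2, C2: 1>-2, C3: 7>-3, C4: -2>-3); eliminate a4.
Column C1 is eliminated: C2 beats it against every remaining row (a1: 8>-1, a2: -4>-5, a3: 4>1).
Among the remaining strategies, none is strictly dominated by another pure strategy of the same player, so the elimination stops.
Surviving strategies — Row: {a1, a2, a3}; Column: {C2, C3, C4}.

C2, C3, C4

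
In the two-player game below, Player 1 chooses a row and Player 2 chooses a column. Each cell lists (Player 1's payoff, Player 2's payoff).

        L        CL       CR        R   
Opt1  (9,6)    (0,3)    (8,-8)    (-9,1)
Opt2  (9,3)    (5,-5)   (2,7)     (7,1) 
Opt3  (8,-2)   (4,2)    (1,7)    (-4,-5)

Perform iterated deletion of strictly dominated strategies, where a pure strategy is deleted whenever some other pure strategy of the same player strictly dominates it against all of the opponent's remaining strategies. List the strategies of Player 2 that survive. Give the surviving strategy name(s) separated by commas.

L, CR

Row Opt3 is eliminated: Opt2 beats it against every remaining column (L: 9>8, CL: 5>4, CR: 2>1, R: 7>-4).
Column CL is eliminated: L beats it against every remaining row (Opt1: 6>3, Opt2: 3>-5).
Player 2's strategy R is strictly dominated by L (Opt1: 6>1, Opt2: 3>1) and is removed.
Among the remaining strategies, none is strictly dominated by another pure strategy of the same player, so the elimination stops.
Surviving strategies — Player 1: {Opt1, Opt2}; Player 2: {L, CR}.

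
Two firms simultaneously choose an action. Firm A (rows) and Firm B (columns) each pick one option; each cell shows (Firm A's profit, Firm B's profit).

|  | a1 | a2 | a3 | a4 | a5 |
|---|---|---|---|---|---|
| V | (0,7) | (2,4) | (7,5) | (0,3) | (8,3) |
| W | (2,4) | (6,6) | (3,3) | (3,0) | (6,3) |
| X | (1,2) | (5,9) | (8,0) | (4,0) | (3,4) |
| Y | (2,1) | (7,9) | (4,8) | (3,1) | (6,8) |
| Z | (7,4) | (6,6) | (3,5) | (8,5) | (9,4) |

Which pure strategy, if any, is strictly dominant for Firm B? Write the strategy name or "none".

a1 fails to dominate a2 at W (4<6).
a2 fails to dominate a1 at V (4<7).
a3 fails to dominate a1 at V (5<7).
a4 fails to dominate a1 at V (3<7).
a5 fails to dominate a1 at V (3<7).
No single strategy dominates all the others.

none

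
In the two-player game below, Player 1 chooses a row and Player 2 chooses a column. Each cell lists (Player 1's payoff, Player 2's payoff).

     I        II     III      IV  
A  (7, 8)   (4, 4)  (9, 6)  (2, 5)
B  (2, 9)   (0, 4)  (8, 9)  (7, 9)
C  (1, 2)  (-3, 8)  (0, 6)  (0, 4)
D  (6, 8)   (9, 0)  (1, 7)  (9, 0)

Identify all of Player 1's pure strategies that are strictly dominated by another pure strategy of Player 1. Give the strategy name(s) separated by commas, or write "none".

A: no other strategy beats it everywhere (B at I (7>2); C at I (7>1); D at I (7>6)).
Nothing dominates B: A at IV (7>2); C at I (2>1); D at III (8>1).
A strictly dominates C — I: 7>1, II: 4>-3, III: 9>0, IV: 2>0.
Nothing dominates D: A at II (9>4); B at I (6>2); C at I (6>1).

C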